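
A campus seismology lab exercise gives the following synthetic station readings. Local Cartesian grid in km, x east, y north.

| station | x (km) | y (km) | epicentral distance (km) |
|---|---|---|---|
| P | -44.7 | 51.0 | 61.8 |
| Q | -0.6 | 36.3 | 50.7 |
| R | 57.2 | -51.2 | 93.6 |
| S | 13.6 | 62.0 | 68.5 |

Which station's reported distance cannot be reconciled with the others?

Solve using three stations at a time. Using P, Q, R (subtract circle equations pairwise → linear system) gives (x, y) ≈ (-25.6, -7.7).
Distances from that point to each station vs reported:
  P: calculated 61.7 vs reported 61.8 → residual 0.1 km
  Q: calculated 50.6 vs reported 50.7 → residual 0.1 km
  R: calculated 93.5 vs reported 93.6 → residual 0.1 km
  S: calculated 80.0 vs reported 68.5 → residual 11.5 km
P, Q, R are mutually consistent (residuals ≈ 0); S is off by 11.5 km.

S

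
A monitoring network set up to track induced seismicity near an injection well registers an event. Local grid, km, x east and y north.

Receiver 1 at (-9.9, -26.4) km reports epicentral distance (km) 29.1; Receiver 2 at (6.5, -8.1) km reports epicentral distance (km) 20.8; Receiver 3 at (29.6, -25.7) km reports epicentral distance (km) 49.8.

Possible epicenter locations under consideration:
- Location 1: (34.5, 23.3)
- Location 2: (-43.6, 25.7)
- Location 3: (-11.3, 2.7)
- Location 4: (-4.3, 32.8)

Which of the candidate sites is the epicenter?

For each candidate, compare |candidate − station| to the reported distance:
Location 1: residuals Receiver 1 37.5, Receiver 2 21.3, Receiver 3 0.6 → max 37.5 km
Location 2: residuals Receiver 1 32.9, Receiver 2 39.6, Receiver 3 39.6 → max 39.6 km
Location 3: residuals Receiver 1 0.0, Receiver 2 0.0, Receiver 3 0.0 → max 0.0 km
Location 4: residuals Receiver 1 30.4, Receiver 2 21.5, Receiver 3 17.8 → max 30.4 km
Only Location 3 has all residuals ≈ 0.

Location 3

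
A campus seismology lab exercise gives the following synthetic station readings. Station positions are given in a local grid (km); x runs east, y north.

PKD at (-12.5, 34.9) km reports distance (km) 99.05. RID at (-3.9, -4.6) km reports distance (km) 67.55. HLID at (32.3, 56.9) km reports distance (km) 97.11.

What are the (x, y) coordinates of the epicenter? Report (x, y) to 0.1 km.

(55.1, -37.5)

Circle about each station: (x + 12.5)² + (y − 34.9)² = 99.05²; (x + 3.9)² + (y + 4.6)² = 67.55²; (x − 32.3)² + (y − 56.9)² = 97.11².
Subtracting pairs of circle equations eliminates x²+y² and gives linear equations (the radical axes):
17.2 x − 79.0 y = 3910.01
89.6 x + 44.0 y = 3287.19
Solving the 2×2 system: x ≈ 55.1, y ≈ -37.5 km.
Check against PKD (with the unrounded x, y): √((x + 12.5)²+(y − 34.9)²) = 99.05 ≈ 99.05 km. ✓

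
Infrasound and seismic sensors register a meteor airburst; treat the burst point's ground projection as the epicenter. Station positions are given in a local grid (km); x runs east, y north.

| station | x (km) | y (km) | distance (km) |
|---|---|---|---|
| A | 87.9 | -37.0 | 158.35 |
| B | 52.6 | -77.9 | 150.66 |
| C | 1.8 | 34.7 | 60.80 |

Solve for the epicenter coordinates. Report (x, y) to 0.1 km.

x ≈ -58.1 km, y ≈ 24.3 km

Circle about each station: (x − 87.9)² + (y + 37.0)² = 158.35²; (x − 52.6)² + (y + 77.9)² = 150.66²; (x − 1.8)² + (y − 34.7)² = 60.80².
Subtracting the A equation from the B and C equations removes the quadratic terms:
-70.6 x − 81.8 y = 2116.05
-172.2 x + 143.4 y = 13490.00
Solving the 2×2 system: x ≈ -58.1, y ≈ 24.3 km.
Check against A (with the unrounded x, y): √((x − 87.9)²+(y + 37.0)²) = 158.35 ≈ 158.35 km. ✓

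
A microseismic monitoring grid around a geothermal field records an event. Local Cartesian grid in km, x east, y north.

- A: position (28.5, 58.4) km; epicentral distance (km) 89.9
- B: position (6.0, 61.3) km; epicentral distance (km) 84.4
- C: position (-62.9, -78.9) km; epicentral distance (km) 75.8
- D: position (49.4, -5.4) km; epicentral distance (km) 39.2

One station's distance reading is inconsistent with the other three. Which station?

D

Solve using three stations at a time. Using A, B, C (subtract circle equations pairwise → linear system) gives (x, y) ≈ (-14.4, -20.6).
Distances from that point to each station vs reported:
  A: calculated 89.9 vs reported 89.9 → residual 0.0 km
  B: calculated 84.4 vs reported 84.4 → residual 0.0 km
  C: calculated 75.8 vs reported 75.8 → residual 0.0 km
  D: calculated 65.6 vs reported 39.2 → residual 26.4 km
A, B, C are mutually consistent (residuals ≈ 0); D is off by 26.4 km.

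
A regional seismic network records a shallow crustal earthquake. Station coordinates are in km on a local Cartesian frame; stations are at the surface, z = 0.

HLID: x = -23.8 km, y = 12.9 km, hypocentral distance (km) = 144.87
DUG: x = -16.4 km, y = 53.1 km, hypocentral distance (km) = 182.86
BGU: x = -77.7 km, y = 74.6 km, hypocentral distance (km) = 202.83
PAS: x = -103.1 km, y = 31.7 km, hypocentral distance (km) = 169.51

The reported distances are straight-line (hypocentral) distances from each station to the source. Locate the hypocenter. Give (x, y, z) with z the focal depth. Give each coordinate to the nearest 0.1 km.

Each station gives a sphere (x−x_i)² + (y−y_i)² + z² = d_i² (stations at z=0).
Subtracting the HLID sphere from DUG and BGU: z² cancels, leaving linear equations in x and y:
14.8 x + 80.4 y = -10094.74
-107.8 x + 123.4 y = -9283.09
Solving: x ≈ -47.585, y ≈ -116.797 km (keep extra digits for the depth step; rounded: -47.6, -116.8).
Then from the HLID sphere: z² = 144.87² − (x + 23.8)² − (y − 12.9)² with x = -47.585, y = -116.797, so z ≈ 60.002 ≈ 60.0 km.

x ≈ -47.6 km, y ≈ -116.8 km, depth ≈ 60.0 km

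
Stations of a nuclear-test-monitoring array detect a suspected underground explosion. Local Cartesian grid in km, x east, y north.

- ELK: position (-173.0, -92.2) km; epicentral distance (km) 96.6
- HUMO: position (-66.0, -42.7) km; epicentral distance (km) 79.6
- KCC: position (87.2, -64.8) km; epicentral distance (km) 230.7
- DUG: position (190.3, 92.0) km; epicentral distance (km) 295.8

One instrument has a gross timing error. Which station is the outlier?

Solve using three stations at a time. Using ELK, HUMO, KCC (subtract circle equations pairwise → linear system) gives (x, y) ≈ (-135.2, -3.4).
Distances from that point to each station vs reported:
  ELK: calculated 96.6 vs reported 96.6 → residual 0.0 km
  HUMO: calculated 79.6 vs reported 79.6 → residual 0.0 km
  KCC: calculated 230.7 vs reported 230.7 → residual 0.0 km
  DUG: calculated 339.1 vs reported 295.8 → residual 43.3 km
ELK, HUMO, KCC are mutually consistent (residuals ≈ 0); DUG is off by 43.3 km.

DUG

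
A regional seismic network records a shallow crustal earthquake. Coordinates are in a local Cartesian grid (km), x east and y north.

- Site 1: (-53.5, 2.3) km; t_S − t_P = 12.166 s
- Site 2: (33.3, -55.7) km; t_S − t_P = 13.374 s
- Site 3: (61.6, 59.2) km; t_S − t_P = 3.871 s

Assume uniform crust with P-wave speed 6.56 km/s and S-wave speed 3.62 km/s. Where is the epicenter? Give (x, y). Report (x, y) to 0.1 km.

31.1 km east, 52.3 km north

Distance from S−P lag: d = Δt · v_P v_S / (v_P − v_S) = Δt · (6.56·3.62)/(6.56−3.62) ≈ 8.0773·Δt.
So d_Site 1 = 98.27, d_Site 2 = 108.03, d_Site 3 = 31.27 km.
Circle about each station: (x + 53.5)² + (y − 2.3)² = 98.27²; (x − 33.3)² + (y + 55.7)² = 108.03²; (x − 61.6)² + (y − 59.2)² = 31.27².
Subtracting pairs of circle equations eliminates x²+y² and gives linear equations (the radical axes):
173.6 x − 116.0 y = -669.65
230.2 x + 113.8 y = 13110.84
Solving the 2×2 system: x ≈ 31.1, y ≈ 52.3 km.
Check against Site 1 (with the unrounded x, y): √((x + 53.5)²+(y − 2.3)²) = 98.27 ≈ 98.27 km. ✓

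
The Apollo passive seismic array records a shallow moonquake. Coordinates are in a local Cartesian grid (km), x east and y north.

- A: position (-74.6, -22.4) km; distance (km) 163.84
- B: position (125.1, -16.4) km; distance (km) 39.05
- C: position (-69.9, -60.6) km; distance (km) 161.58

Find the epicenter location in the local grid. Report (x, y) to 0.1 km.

Circle about each station: (x + 74.6)² + (y + 22.4)² = 163.84²; (x − 125.1)² + (y + 16.4)² = 39.05²; (x + 69.9)² + (y + 60.6)² = 161.58².
Subtracting pairs of circle equations eliminates x²+y² and gives linear equations (the radical axes):
399.4 x + 12.0 y = 35170.69
9.4 x − 76.4 y = 3226.90
Solving the 2×2 system: x ≈ 89.0, y ≈ -31.3 km.
Check against A (with the unrounded x, y): √((x + 74.6)²+(y + 22.4)²) = 163.84 ≈ 163.84 km. ✓

x ≈ 89.0 km, y ≈ -31.3 km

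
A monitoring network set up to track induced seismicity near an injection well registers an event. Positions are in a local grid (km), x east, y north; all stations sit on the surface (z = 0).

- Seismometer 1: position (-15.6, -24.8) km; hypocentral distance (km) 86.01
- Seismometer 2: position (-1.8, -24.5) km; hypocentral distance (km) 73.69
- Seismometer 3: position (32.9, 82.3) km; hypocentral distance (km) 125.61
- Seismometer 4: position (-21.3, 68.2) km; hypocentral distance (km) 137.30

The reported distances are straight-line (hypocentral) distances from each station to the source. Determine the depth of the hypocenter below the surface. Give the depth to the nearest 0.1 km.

Each station gives a sphere (x−x_i)² + (y−y_i)² + z² = d_i² (stations at z=0).
Subtracting the Seismometer 1 sphere from Seismometer 2 and Seismometer 3: z² cancels, leaving linear equations in x and y:
27.6 x + 0.6 y = 1712.59
97.0 x + 214.2 y = -1382.85
Solving: x ≈ 62.809, y ≈ -34.899 km (keep extra digits for the depth step; rounded: 62.8, -34.9).
Then from the Seismometer 1 sphere: z² = 86.01² − (x + 15.6)² − (y + 24.8)² with x = 62.809, y = -34.899, so z ≈ 33.879 ≈ 33.9 km.

33.9 km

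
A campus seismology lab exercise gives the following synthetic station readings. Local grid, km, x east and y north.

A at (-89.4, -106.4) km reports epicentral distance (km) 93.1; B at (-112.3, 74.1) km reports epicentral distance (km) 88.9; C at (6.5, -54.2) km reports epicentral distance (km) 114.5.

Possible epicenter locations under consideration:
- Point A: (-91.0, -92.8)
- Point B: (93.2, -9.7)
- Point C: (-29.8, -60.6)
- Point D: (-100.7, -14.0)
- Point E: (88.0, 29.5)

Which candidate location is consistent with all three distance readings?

For each candidate, compare |candidate − station| to the reported distance:
Point A: residuals A 79.4, B 79.4, C 9.6 → max 79.4 km
Point B: residuals A 113.5, B 133.0, C 17.0 → max 133.0 km
Point C: residuals A 17.9, B 69.1, C 77.6 → max 77.6 km
Point D: residuals A 0.0, B 0.0, C 0.0 → max 0.0 km
Point E: residuals A 130.4, B 116.3, C 2.3 → max 130.4 km
Only Point D has all residuals ≈ 0.

Point D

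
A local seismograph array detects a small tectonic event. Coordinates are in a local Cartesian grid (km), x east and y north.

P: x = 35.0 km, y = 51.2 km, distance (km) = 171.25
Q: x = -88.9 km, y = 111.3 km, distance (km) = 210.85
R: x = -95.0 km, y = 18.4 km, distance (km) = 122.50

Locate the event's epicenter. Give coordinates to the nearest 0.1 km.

x ≈ -52.0 km, y ≈ -96.3 km

Circle about each station: (x − 35.0)² + (y − 51.2)² = 171.25²; (x + 88.9)² + (y − 111.3)² = 210.85²; (x + 95.0)² + (y − 18.4)² = 122.50².
Subtracting the P equation from the Q and R equations removes the quadratic terms:
-247.8 x + 120.2 y = 1313.30
-260.0 x − 65.6 y = 19837.43
Solving the 2×2 system: x ≈ -52.0, y ≈ -96.3 km.
Check against P (with the unrounded x, y): √((x − 35.0)²+(y − 51.2)²) = 171.24 ≈ 171.25 km. ✓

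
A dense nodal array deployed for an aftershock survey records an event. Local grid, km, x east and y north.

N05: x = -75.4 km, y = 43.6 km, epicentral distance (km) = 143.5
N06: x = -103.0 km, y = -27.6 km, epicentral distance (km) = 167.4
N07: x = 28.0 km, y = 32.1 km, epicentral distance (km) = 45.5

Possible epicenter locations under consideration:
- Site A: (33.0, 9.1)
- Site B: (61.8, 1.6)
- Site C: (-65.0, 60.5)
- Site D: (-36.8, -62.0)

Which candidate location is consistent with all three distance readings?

Site B

For each candidate, compare |candidate − station| to the reported distance:
Site A: residuals N05 29.7, N06 26.5, N07 22.0 → max 29.7 km
Site B: residuals N05 0.0, N06 0.0, N07 0.0 → max 0.0 km
Site C: residuals N05 123.7, N06 71.5, N07 51.7 → max 123.7 km
Site D: residuals N05 31.1, N06 92.8, N07 68.8 → max 92.8 km
Only Site B has all residuals ≈ 0.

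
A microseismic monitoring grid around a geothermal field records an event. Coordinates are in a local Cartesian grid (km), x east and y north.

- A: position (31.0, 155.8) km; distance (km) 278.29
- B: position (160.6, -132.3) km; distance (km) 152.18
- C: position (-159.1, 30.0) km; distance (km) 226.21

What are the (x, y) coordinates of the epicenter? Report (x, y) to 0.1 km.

Circle about each station: (x − 31.0)² + (y − 155.8)² = 278.29²; (x − 160.6)² + (y + 132.3)² = 152.18²; (x + 159.1)² + (y − 30.0)² = 226.21².
Subtracting the A equation from the B and C equations removes the quadratic terms:
259.2 x − 576.2 y = 72347.58
-380.2 x − 251.6 y = 27252.53
Solving the 2×2 system: x ≈ 8.8, y ≈ -121.6 km.

x ≈ 8.8 km, y ≈ -121.6 km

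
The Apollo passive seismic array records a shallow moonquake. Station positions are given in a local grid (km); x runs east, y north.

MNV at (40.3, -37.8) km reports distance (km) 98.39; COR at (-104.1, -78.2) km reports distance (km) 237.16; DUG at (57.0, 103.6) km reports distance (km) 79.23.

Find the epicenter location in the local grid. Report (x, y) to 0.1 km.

102.3 km east, 38.6 km north

Circle about each station: (x − 40.3)² + (y + 37.8)² = 98.39²; (x + 104.1)² + (y + 78.2)² = 237.16²; (x − 57.0)² + (y − 103.6)² = 79.23².
Subtracting pairs of circle equations eliminates x²+y² and gives linear equations (the radical axes):
-288.8 x − 80.8 y = -32665.15
33.4 x + 282.8 y = 14332.23
Solving the 2×2 system: x ≈ 102.3, y ≈ 38.6 km.
Check against MNV (with the unrounded x, y): √((x − 40.3)²+(y + 37.8)²) = 98.39 ≈ 98.39 km. ✓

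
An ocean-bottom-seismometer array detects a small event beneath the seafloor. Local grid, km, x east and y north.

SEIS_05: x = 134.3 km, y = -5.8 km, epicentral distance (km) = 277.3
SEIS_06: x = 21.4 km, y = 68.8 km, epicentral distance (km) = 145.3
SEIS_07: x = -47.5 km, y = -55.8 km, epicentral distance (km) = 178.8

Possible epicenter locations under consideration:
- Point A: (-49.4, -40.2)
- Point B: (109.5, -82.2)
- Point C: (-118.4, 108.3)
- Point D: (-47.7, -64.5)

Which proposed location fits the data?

Point C

For each candidate, compare |candidate − station| to the reported distance:
Point A: residuals SEIS_05 90.4, SEIS_06 15.3, SEIS_07 163.1 → max 163.1 km
Point B: residuals SEIS_05 197.0, SEIS_06 29.5, SEIS_07 19.6 → max 197.0 km
Point C: residuals SEIS_05 0.0, SEIS_06 0.0, SEIS_07 0.0 → max 0.0 km
Point D: residuals SEIS_05 86.1, SEIS_06 4.8, SEIS_07 170.1 → max 170.1 km
Only Point C has all residuals ≈ 0.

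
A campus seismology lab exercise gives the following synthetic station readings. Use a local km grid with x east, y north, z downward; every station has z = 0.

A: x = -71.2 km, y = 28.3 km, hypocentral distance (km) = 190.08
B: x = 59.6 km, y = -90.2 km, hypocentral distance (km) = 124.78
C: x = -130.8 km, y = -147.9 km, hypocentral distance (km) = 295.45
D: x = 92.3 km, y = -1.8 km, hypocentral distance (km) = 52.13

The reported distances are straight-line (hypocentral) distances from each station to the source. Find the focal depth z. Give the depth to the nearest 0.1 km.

Each station gives a sphere (x−x_i)² + (y−y_i)² + z² = d_i² (stations at z=0).
Subtracting the A sphere from B and C: z² cancels, leaving linear equations in x and y:
261.6 x − 237.0 y = 26378.23
-119.2 x − 352.4 y = -18047.58
Solving: x ≈ 112.696, y ≈ 13.094 km (keep extra digits for the depth step; rounded: 112.7, 13.1).
Then from the A sphere: z² = 190.08² − (x + 71.2)² − (y − 28.3)² with x = 112.696, y = 13.094, so z ≈ 45.623 ≈ 45.6 km.
Check against D (with the unrounded solution): distance 52.14 ≈ 52.13 km. ✓

45.6 km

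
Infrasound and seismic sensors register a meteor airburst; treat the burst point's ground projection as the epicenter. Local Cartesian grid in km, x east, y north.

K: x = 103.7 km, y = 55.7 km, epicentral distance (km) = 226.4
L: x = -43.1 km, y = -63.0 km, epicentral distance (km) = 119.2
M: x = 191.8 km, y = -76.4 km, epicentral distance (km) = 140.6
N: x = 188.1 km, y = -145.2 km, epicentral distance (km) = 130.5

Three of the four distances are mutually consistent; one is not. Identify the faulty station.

Solve using three stations at a time. Using L, M, N (subtract circle equations pairwise → linear system) gives (x, y) ≈ (59.4, -123.7).
Distances from that point to each station vs reported:
  K: calculated 184.8 vs reported 226.4 → residual 41.6 km
  L: calculated 119.1 vs reported 119.2 → residual 0.1 km
  M: calculated 140.6 vs reported 140.6 → residual 0.0 km
  N: calculated 130.5 vs reported 130.5 → residual 0.0 km
L, M, N are mutually consistent (residuals ≈ 0); K is off by 41.6 km.

K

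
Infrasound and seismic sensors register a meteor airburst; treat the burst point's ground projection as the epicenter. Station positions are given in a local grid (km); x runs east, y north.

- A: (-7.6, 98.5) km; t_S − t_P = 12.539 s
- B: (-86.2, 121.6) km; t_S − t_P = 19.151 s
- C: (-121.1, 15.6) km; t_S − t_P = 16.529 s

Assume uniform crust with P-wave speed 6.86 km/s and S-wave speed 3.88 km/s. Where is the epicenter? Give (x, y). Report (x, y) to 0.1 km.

(24.5, -8.8)

Distance from S−P lag: d = Δt · v_P v_S / (v_P − v_S) = Δt · (6.86·3.88)/(6.86−3.88) ≈ 8.9318·Δt.
So d_A = 112.00, d_B = 171.05, d_C = 147.63 km.
Circle about each station: (x + 7.6)² + (y − 98.5)² = 112.00²; (x + 86.2)² + (y − 121.6)² = 171.05²; (x + 121.1)² + (y − 15.6)² = 147.63².
Subtracting pairs of circle equations eliminates x²+y² and gives linear equations (the radical axes):
-157.2 x + 46.2 y = -4257.11
-227.0 x − 165.8 y = -4102.06
Solving the 2×2 system: x ≈ 24.5, y ≈ -8.8 km.
Check against A (with the unrounded x, y): √((x + 7.6)²+(y − 98.5)²) = 111.99 ≈ 112.00 km. ✓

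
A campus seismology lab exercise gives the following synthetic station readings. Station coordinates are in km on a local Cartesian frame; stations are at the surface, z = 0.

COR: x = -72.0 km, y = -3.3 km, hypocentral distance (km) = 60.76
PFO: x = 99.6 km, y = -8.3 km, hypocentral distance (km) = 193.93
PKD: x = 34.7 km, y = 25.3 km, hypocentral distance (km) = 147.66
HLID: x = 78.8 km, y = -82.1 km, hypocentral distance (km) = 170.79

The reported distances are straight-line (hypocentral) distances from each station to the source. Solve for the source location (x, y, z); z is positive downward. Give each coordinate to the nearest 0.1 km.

x ≈ -86.4 km, y ≈ -52.9 km, depth ≈ 32.0 km

Each station gives a sphere (x−x_i)² + (y−y_i)² + z² = d_i² (stations at z=0).
Subtracting the COR sphere from PFO and PKD: z² cancels, leaving linear equations in x and y:
343.2 x − 10.0 y = -29122.91
213.4 x + 57.2 y = -21462.41
Solving: x ≈ -86.398, y ≈ -52.886 km (keep extra digits for the depth step; rounded: -86.4, -52.9).
Then from the COR sphere: z² = 60.76² − (x + 72.0)² − (y + 3.3)² with x = -86.398, y = -52.886, so z ≈ 32.027 ≈ 32.0 km.
Check against HLID (with the unrounded solution): distance 170.79 ≈ 170.79 km. ✓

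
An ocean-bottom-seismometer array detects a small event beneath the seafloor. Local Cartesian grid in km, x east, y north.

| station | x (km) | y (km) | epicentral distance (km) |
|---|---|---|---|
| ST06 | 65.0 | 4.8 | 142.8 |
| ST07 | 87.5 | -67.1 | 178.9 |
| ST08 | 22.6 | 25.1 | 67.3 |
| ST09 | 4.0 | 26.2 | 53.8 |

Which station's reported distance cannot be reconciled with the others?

Solve using three stations at a time. Using ST07, ST08, ST09 (subtract circle equations pairwise → linear system) gives (x, y) ≈ (-28.1, 69.5).
Distances from that point to each station vs reported:
  ST06: calculated 113.3 vs reported 142.8 → residual 29.5 km
  ST07: calculated 178.9 vs reported 178.9 → residual 0.0 km
  ST08: calculated 67.4 vs reported 67.3 → residual 0.1 km
  ST09: calculated 53.9 vs reported 53.8 → residual 0.1 km
ST07, ST08, ST09 are mutually consistent (residuals ≈ 0); ST06 is off by 29.5 km.

ST06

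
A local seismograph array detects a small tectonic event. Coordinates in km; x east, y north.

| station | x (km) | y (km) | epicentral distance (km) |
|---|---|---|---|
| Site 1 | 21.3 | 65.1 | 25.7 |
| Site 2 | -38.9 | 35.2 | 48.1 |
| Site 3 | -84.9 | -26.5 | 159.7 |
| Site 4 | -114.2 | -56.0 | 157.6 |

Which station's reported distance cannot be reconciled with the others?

Site 3

Solve using three stations at a time. Using Site 1, Site 2, Site 4 (subtract circle equations pairwise → linear system) gives (x, y) ≈ (8.6, 42.8).
Distances from that point to each station vs reported:
  Site 1: calculated 25.7 vs reported 25.7 → residual 0.0 km
  Site 2: calculated 48.1 vs reported 48.1 → residual 0.0 km
  Site 3: calculated 116.4 vs reported 159.7 → residual 43.3 km
  Site 4: calculated 157.6 vs reported 157.6 → residual 0.0 km
Site 1, Site 2, Site 4 are mutually consistent (residuals ≈ 0); Site 3 is off by 43.3 km.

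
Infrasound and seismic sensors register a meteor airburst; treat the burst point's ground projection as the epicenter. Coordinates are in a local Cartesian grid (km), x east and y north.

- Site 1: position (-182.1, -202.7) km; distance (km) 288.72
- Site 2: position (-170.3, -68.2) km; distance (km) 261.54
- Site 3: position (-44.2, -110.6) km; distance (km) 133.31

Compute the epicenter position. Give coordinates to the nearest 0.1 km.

Circle about each station: (x + 182.1)² + (y + 202.7)² = 288.72²; (x + 170.3)² + (y + 68.2)² = 261.54²; (x + 44.2)² + (y + 110.6)² = 133.31².
Subtracting the Site 1 equation from the Site 2 and Site 3 equations removes the quadratic terms:
23.6 x + 269.0 y = -25638.30
275.8 x + 184.2 y = 5525.98
Solving the 2×2 system: x ≈ 88.9, y ≈ -103.1 km.
Check against Site 1 (with the unrounded x, y): √((x + 182.1)²+(y + 202.7)²) = 288.72 ≈ 288.72 km. ✓

x ≈ 88.9 km, y ≈ -103.1 km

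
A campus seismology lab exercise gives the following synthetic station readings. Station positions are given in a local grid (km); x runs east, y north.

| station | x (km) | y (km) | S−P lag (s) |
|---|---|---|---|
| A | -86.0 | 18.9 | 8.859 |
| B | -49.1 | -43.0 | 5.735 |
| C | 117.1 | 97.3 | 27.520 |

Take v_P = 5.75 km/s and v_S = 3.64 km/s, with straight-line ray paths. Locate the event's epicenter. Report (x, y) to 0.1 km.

-100.3 km east, -67.8 km north

Distance from S−P lag: d = Δt · v_P v_S / (v_P − v_S) = Δt · (5.75·3.64)/(5.75−3.64) ≈ 9.9194·Δt.
So d_A = 87.88, d_B = 56.89, d_C = 272.98 km.
Circle about each station: (x + 86.0)² + (y − 18.9)² = 87.88²; (x + 49.1)² + (y + 43.0)² = 56.89²; (x − 117.1)² + (y − 97.3)² = 272.98².
Subtracting the A equation from the B and C equations removes the quadratic terms:
73.8 x − 123.8 y = 993.02
406.2 x + 156.8 y = -51368.70
Solving the 2×2 system: x ≈ -100.3, y ≈ -67.8 km.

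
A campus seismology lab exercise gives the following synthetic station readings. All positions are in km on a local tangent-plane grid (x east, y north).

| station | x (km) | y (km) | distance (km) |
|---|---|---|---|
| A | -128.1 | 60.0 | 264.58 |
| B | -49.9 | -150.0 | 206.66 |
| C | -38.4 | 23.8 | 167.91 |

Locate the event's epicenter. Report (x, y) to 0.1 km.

119.9 km east, -32.2 km north

Circle about each station: (x + 128.1)² + (y − 60.0)² = 264.58²; (x + 49.9)² + (y + 150.0)² = 206.66²; (x + 38.4)² + (y − 23.8)² = 167.91².
Subtracting pairs of circle equations eliminates x²+y² and gives linear equations (the radical axes):
156.4 x − 420.0 y = 32274.62
179.4 x − 72.4 y = 23840.20
Solving the 2×2 system: x ≈ 119.9, y ≈ -32.2 km.
Check against A (with the unrounded x, y): √((x + 128.1)²+(y − 60.0)²) = 264.58 ≈ 264.58 km. ✓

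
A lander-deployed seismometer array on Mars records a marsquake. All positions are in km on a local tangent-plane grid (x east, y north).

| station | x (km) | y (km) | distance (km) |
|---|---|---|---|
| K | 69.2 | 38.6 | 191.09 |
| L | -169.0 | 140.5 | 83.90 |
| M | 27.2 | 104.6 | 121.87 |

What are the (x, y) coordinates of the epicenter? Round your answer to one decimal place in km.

Circle about each station: (x − 69.2)² + (y − 38.6)² = 191.09²; (x + 169.0)² + (y − 140.5)² = 83.90²; (x − 27.2)² + (y − 104.6)² = 121.87².
Subtracting the K equation from the L and M equations removes the quadratic terms:
-476.4 x + 203.8 y = 71498.83
-84.0 x + 132.0 y = 27065.49
Solving the 2×2 system: x ≈ -85.7, y ≈ 150.5 km.

(-85.7, 150.5)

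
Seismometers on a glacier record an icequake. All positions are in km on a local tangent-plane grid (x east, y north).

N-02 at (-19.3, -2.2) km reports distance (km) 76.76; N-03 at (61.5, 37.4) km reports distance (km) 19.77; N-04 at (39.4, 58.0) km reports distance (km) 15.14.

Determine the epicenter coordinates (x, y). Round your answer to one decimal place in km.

Circle about each station: (x + 19.3)² + (y + 2.2)² = 76.76²; (x − 61.5)² + (y − 37.4)² = 19.77²; (x − 39.4)² + (y − 58.0)² = 15.14².
Subtracting the N-02 equation from the N-03 and N-04 equations removes the quadratic terms:
161.6 x + 79.2 y = 10304.92
117.4 x + 120.4 y = 10201.91
Solving the 2×2 system: x ≈ 42.6, y ≈ 43.2 km.
Check against N-02 (with the unrounded x, y): √((x + 19.3)²+(y + 2.2)²) = 76.76 ≈ 76.76 km. ✓

x ≈ 42.6 km, y ≈ 43.2 km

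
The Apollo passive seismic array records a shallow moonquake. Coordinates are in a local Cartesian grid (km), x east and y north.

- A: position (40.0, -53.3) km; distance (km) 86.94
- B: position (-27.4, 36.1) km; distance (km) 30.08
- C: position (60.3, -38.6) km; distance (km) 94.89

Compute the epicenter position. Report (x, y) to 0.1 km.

(-23.3, 6.3)

Circle about each station: (x − 40.0)² + (y + 53.3)² = 86.94²; (x + 27.4)² + (y − 36.1)² = 30.08²; (x − 60.3)² + (y + 38.6)² = 94.89².
Subtracting the A equation from the B and C equations removes the quadratic terms:
-134.8 x + 178.8 y = 4266.84
40.6 x + 29.4 y = -760.39
Solving the 2×2 system: x ≈ -23.3, y ≈ 6.3 km.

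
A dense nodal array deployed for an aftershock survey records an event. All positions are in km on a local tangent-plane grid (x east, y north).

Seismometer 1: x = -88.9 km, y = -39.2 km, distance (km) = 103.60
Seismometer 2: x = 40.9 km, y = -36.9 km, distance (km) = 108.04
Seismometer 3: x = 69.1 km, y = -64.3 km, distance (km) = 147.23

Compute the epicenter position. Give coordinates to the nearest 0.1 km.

(-29.1, 45.4)

Circle about each station: (x + 88.9)² + (y + 39.2)² = 103.60²; (x − 40.9)² + (y + 36.9)² = 108.04²; (x − 69.1)² + (y + 64.3)² = 147.23².
Subtracting pairs of circle equations eliminates x²+y² and gives linear equations (the radical axes):
259.6 x + 4.6 y = -7345.11
316.0 x − 50.2 y = -11474.26
Solving the 2×2 system: x ≈ -29.1, y ≈ 45.4 km.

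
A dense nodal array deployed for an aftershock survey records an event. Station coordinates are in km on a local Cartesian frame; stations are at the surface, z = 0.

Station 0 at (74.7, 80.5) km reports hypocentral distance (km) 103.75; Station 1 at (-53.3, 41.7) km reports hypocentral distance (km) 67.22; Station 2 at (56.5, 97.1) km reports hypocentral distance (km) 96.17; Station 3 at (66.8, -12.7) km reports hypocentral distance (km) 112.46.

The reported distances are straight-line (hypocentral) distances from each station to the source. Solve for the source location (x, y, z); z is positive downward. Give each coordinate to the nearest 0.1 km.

x ≈ -10.6 km, y ≈ 50.9 km, depth ≈ 51.1 km

Each station gives a sphere (x−x_i)² + (y−y_i)² + z² = d_i² (stations at z=0).
Subtracting the Station 0 sphere from Station 1 and Station 2: z² cancels, leaving linear equations in x and y:
-256.0 x − 77.6 y = -1235.03
-36.4 x + 33.2 y = 2075.71
Solving: x ≈ -10.604, y ≈ 50.896 km (keep extra digits for the depth step; rounded: -10.6, 50.9).
Then from the Station 0 sphere: z² = 103.75² − (x − 74.7)² − (y − 80.5)² with x = -10.604, y = 50.896, so z ≈ 51.097 ≈ 51.1 km.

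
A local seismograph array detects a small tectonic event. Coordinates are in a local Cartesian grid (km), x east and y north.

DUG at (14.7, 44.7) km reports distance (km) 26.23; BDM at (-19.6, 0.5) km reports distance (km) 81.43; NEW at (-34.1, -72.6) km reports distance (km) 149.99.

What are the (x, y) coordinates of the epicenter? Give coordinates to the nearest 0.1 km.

36.0 km east, 60.0 km north

Circle about each station: (x − 14.7)² + (y − 44.7)² = 26.23²; (x + 19.6)² + (y − 0.5)² = 81.43²; (x + 34.1)² + (y + 72.6)² = 149.99².
Subtracting the DUG equation from the BDM and NEW equations removes the quadratic terms:
-68.6 x − 88.4 y = -7772.60
-97.6 x − 234.6 y = -17589.60
Solving the 2×2 system: x ≈ 36.0, y ≈ 60.0 km.
Check against DUG (with the unrounded x, y): √((x − 14.7)²+(y − 44.7)²) = 26.21 ≈ 26.23 km. ✓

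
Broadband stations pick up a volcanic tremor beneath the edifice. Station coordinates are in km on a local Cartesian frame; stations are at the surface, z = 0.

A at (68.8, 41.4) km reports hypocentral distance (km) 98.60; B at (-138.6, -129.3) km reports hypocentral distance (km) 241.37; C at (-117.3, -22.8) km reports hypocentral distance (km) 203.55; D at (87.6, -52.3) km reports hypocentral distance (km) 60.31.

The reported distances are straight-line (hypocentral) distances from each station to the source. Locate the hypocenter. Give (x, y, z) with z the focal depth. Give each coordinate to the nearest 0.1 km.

x ≈ 77.3 km, y ≈ -38.1 km, depth ≈ 57.7 km

Each station gives a sphere (x−x_i)² + (y−y_i)² + z² = d_i² (stations at z=0).
Subtracting the A sphere from B and C: z² cancels, leaving linear equations in x and y:
-414.8 x − 341.4 y = -19056.47
-372.2 x − 128.4 y = -23878.91
Solving: x ≈ 77.300, y ≈ -38.101 km (keep extra digits for the depth step; rounded: 77.3, -38.1).
Then from the A sphere: z² = 98.60² − (x − 68.8)² − (y − 41.4)² with x = 77.300, y = -38.101, so z ≈ 57.700 ≈ 57.7 km.
Check against D (with the unrounded solution): distance 60.31 ≈ 60.31 km. ✓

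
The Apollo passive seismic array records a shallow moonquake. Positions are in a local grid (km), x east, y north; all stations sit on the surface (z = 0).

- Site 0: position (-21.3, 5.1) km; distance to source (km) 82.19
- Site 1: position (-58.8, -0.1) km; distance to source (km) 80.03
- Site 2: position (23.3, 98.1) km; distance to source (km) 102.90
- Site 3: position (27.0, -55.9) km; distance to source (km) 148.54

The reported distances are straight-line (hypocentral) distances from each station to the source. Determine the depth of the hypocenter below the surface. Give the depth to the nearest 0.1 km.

depth ≈ 56.2 km

Each station gives a sphere (x−x_i)² + (y−y_i)² + z² = d_i² (stations at z=0).
Subtracting the Site 0 sphere from Site 1 and Site 2: z² cancels, leaving linear equations in x and y:
-75.0 x − 10.4 y = 3328.15
89.2 x + 186.0 y = 5853.59
Solving: x ≈ -52.211, y ≈ 56.510 km (keep extra digits for the depth step; rounded: -52.2, 56.5).
Then from the Site 0 sphere: z² = 82.19² − (x + 21.3)² − (y − 5.1)² with x = -52.211, y = 56.510, so z ≈ 56.185 ≈ 56.2 km.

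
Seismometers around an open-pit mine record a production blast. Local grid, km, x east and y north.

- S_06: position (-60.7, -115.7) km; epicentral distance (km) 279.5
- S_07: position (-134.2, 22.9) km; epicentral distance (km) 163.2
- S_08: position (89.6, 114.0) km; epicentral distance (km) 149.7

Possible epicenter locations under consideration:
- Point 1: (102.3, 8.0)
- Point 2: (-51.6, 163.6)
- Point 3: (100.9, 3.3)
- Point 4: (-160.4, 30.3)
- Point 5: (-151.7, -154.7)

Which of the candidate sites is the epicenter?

Point 2

For each candidate, compare |candidate − station| to the reported distance:
Point 1: residuals S_06 74.9, S_07 73.8, S_08 42.9 → max 74.9 km
Point 2: residuals S_06 0.1, S_07 0.0, S_08 0.0 → max 0.1 km
Point 3: residuals S_06 78.8, S_07 72.7, S_08 38.4 → max 78.8 km
Point 4: residuals S_06 102.7, S_07 136.0, S_08 113.9 → max 136.0 km
Point 5: residuals S_06 180.5, S_07 15.3, S_08 211.4 → max 211.4 km
Only Point 2 has all residuals ≈ 0.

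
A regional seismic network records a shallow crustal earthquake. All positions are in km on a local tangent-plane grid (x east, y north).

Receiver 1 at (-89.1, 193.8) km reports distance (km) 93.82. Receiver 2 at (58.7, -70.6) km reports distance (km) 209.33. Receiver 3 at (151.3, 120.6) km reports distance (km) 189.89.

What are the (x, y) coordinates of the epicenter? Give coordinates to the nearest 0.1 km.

x ≈ -38.5 km, y ≈ 114.8 km

Circle about each station: (x + 89.1)² + (y − 193.8)² = 93.82²; (x − 58.7)² + (y + 70.6)² = 209.33²; (x − 151.3)² + (y − 120.6)² = 189.89².
Subtracting the Receiver 1 equation from the Receiver 2 and Receiver 3 equations removes the quadratic terms:
295.6 x − 528.8 y = -72084.06
480.8 x − 146.4 y = -35317.22
Solving the 2×2 system: x ≈ -38.5, y ≈ 114.8 km.
Check against Receiver 1 (with the unrounded x, y): √((x + 89.1)²+(y − 193.8)²) = 93.82 ≈ 93.82 km. ✓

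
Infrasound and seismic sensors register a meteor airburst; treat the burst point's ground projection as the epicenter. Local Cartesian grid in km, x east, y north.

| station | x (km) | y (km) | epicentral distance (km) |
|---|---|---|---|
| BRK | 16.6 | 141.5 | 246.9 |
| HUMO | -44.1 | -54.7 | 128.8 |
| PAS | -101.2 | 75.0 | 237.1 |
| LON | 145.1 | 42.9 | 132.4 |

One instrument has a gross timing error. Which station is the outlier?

Solve using three stations at a time. Using HUMO, PAS, LON (subtract circle equations pairwise → linear system) gives (x, y) ≈ (83.2, -74.0).
Distances from that point to each station vs reported:
  BRK: calculated 225.6 vs reported 246.9 → residual 21.3 km
  HUMO: calculated 128.7 vs reported 128.8 → residual 0.1 km
  PAS: calculated 237.1 vs reported 237.1 → residual 0.0 km
  LON: calculated 132.3 vs reported 132.4 → residual 0.1 km
HUMO, PAS, LON are mutually consistent (residuals ≈ 0); BRK is off by 21.3 km.

BRK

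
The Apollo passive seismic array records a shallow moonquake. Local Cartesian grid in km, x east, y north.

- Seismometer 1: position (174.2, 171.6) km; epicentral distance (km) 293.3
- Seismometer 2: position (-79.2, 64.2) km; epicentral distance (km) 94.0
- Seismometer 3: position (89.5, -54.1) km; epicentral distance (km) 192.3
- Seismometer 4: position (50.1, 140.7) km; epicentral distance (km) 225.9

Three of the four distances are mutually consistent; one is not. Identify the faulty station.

Solve using three stations at a time. Using Seismometer 2, Seismometer 3, Seismometer 4 (subtract circle equations pairwise → linear system) gives (x, y) ≈ (-100.9, -27.3).
Distances from that point to each station vs reported:
  Seismometer 1: calculated 339.5 vs reported 293.3 → residual 46.2 km
  Seismometer 2: calculated 94.1 vs reported 94.0 → residual 0.1 km
  Seismometer 3: calculated 192.3 vs reported 192.3 → residual 0.0 km
  Seismometer 4: calculated 225.9 vs reported 225.9 → residual 0.0 km
Seismometer 2, Seismometer 3, Seismometer 4 are mutually consistent (residuals ≈ 0); Seismometer 1 is off by 46.2 km.

Seismometer 1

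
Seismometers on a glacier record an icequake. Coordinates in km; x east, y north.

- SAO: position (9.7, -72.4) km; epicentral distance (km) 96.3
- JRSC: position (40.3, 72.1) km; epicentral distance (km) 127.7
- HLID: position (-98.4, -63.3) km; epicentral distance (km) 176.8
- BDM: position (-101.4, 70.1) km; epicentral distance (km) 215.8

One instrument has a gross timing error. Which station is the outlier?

SAO

Solve using three stations at a time. Using JRSC, HLID, BDM (subtract circle equations pairwise → linear system) gives (x, y) ≈ (77.9, -50.0).
Distances from that point to each station vs reported:
  SAO: calculated 71.8 vs reported 96.3 → residual 24.5 km
  JRSC: calculated 127.8 vs reported 127.7 → residual 0.1 km
  HLID: calculated 176.8 vs reported 176.8 → residual 0.0 km
  BDM: calculated 215.8 vs reported 215.8 → residual 0.0 km
JRSC, HLID, BDM are mutually consistent (residuals ≈ 0); SAO is off by 24.5 km.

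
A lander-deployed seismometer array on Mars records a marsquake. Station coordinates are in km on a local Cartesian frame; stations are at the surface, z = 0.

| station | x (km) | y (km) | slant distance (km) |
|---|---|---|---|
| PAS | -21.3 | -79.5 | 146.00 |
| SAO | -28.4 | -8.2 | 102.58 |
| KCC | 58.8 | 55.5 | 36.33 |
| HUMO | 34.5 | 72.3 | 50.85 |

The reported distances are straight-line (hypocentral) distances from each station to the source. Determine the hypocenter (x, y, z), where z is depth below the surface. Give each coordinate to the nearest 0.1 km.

Each station gives a sphere (x−x_i)² + (y−y_i)² + z² = d_i² (stations at z=0).
Subtracting the PAS sphere from SAO and KCC: z² cancels, leaving linear equations in x and y:
-14.2 x + 142.6 y = 4893.20
160.2 x + 270.0 y = 19759.88
Solving: x ≈ 56.097, y ≈ 39.900 km (keep extra digits for the depth step; rounded: 56.1, 39.9).
Then from the PAS sphere: z² = 146.00² − (x + 21.3)² − (y + 79.5)² with x = 56.097, y = 39.900, so z ≈ 32.701 ≈ 32.7 km.

x ≈ 56.1 km, y ≈ 39.9 km, depth ≈ 32.7 km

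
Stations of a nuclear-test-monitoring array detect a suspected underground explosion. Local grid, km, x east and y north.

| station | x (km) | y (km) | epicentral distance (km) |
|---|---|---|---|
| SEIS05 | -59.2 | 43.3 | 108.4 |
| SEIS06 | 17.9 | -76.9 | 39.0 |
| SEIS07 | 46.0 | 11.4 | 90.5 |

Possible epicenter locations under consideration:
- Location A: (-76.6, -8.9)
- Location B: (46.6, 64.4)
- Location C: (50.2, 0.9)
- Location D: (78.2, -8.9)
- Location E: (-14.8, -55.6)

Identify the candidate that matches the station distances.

Location E

For each candidate, compare |candidate − station| to the reported distance:
Location A: residuals SEIS05 53.4, SEIS06 77.4, SEIS07 33.8 → max 77.4 km
Location B: residuals SEIS05 0.5, SEIS06 105.2, SEIS07 37.5 → max 105.2 km
Location C: residuals SEIS05 8.9, SEIS06 45.2, SEIS07 79.2 → max 79.2 km
Location D: residuals SEIS05 38.6, SEIS06 51.9, SEIS07 52.4 → max 52.4 km
Location E: residuals SEIS05 0.0, SEIS06 0.0, SEIS07 0.0 → max 0.0 km
Only Location E has all residuals ≈ 0.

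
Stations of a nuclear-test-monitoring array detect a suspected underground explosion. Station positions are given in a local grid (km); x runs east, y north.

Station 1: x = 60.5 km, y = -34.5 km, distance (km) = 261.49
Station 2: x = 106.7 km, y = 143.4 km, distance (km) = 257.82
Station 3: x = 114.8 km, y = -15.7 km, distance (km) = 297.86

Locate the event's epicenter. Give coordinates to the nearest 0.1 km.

Circle about each station: (x − 60.5)² + (y + 34.5)² = 261.49²; (x − 106.7)² + (y − 143.4)² = 257.82²; (x − 114.8)² + (y + 15.7)² = 297.86².
Subtracting pairs of circle equations eliminates x²+y² and gives linear equations (the radical axes):
92.4 x + 355.8 y = 29003.82
108.6 x + 37.6 y = -11768.53
Solving the 2×2 system: x ≈ -150.1, y ≈ 120.5 km.
Check against Station 1 (with the unrounded x, y): √((x − 60.5)²+(y + 34.5)²) = 261.47 ≈ 261.49 km. ✓

(-150.1, 120.5)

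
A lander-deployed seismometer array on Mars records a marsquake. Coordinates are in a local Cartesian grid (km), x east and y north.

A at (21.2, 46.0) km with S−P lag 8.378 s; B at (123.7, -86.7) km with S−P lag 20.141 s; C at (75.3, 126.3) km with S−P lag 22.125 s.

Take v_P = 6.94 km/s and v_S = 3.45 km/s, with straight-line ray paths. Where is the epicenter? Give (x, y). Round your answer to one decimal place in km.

8.7 km east, -10.1 km north

Distance from S−P lag: d = Δt · v_P v_S / (v_P − v_S) = Δt · (6.94·3.45)/(6.94−3.45) ≈ 6.8605·Δt.
So d_A = 57.48, d_B = 138.18, d_C = 151.79 km.
Circle about each station: (x − 21.2)² + (y − 46.0)² = 57.48²; (x − 123.7)² + (y + 86.7)² = 138.18²; (x − 75.3)² + (y − 126.3)² = 151.79².
Subtracting pairs of circle equations eliminates x²+y² and gives linear equations (the radical axes):
205.0 x − 265.4 y = 4463.38
108.2 x + 160.6 y = -679.91
Solving the 2×2 system: x ≈ 8.7, y ≈ -10.1 km.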